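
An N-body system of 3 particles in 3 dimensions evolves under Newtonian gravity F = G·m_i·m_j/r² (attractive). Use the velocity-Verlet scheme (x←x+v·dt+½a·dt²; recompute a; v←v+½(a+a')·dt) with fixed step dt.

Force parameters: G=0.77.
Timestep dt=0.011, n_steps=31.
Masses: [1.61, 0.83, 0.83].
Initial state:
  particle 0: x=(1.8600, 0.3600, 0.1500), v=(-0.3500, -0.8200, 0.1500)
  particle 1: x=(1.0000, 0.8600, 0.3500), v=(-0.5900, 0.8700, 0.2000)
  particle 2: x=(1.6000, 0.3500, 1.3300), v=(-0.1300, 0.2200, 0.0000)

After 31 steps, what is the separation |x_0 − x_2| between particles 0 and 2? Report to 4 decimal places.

step 0: x0=(1.8600, 0.3600, 0.1500) x1=(1.0000, 0.8600, 0.3500) x2=(1.6000, 0.3500, 1.3300)
step 1: x0=(1.8561, 0.3510, 0.1517) x1=(0.9936, 0.8695, 0.3522) x2=(1.5986, 0.3524, 1.3299)
step 2: x0=(1.8522, 0.3420, 0.1534) x1=(0.9873, 0.8790, 0.3544) x2=(1.5971, 0.3549, 1.3297)
step 3: x0=(1.8481, 0.3331, 0.1552) x1=(0.9812, 0.8883, 0.3566) x2=(1.5957, 0.3573, 1.3294)
step 4: x0=(1.8440, 0.3242, 0.1571) x1=(0.9752, 0.8975, 0.3589) x2=(1.5943, 0.3598, 1.3289)
step 5: x0=(1.8399, 0.3154, 0.1591) x1=(0.9693, 0.9067, 0.3611) x2=(1.5928, 0.3623, 1.3283)
step 6: x0=(1.8356, 0.3066, 0.1611) x1=(0.9636, 0.9158, 0.3634) x2=(1.5914, 0.3649, 1.3275)
step 7: x0=(1.8313, 0.2978, 0.1632) x1=(0.9580, 0.9247, 0.3657) x2=(1.5900, 0.3674, 1.3266)
step 8: x0=(1.8270, 0.2891, 0.1653) x1=(0.9525, 0.9336, 0.3679) x2=(1.5885, 0.3699, 1.3256)
step 9: x0=(1.8225, 0.2804, 0.1675) x1=(0.9471, 0.9424, 0.3702) x2=(1.5871, 0.3725, 1.3244)
step 10: x0=(1.8181, 0.2717, 0.1698) x1=(0.9419, 0.9511, 0.3725) x2=(1.5856, 0.3751, 1.3231)
step 11: x0=(1.8135, 0.2631, 0.1721) x1=(0.9367, 0.9597, 0.3749) x2=(1.5842, 0.3777, 1.3216)
step 12: x0=(1.8089, 0.2545, 0.1745) x1=(0.9317, 0.9682, 0.3772) x2=(1.5827, 0.3803, 1.3200)
step 13: x0=(1.8043, 0.2460, 0.1770) x1=(0.9268, 0.9766, 0.3796) x2=(1.5813, 0.3829, 1.3183)
step 14: x0=(1.7996, 0.2375, 0.1795) x1=(0.9220, 0.9849, 0.3819) x2=(1.5798, 0.3855, 1.3164)
step 15: x0=(1.7948, 0.2291, 0.1821) x1=(0.9173, 0.9932, 0.3843) x2=(1.5784, 0.3881, 1.3144)
step 16: x0=(1.7900, 0.2207, 0.1848) x1=(0.9127, 1.0013, 0.3867) x2=(1.5769, 0.3908, 1.3122)
step 17: x0=(1.7851, 0.2124, 0.1875) x1=(0.9082, 1.0094, 0.3891) x2=(1.5754, 0.3934, 1.3099)
step 18: x0=(1.7802, 0.2041, 0.1903) x1=(0.9038, 1.0173, 0.3915) x2=(1.5740, 0.3960, 1.3075)
step 19: x0=(1.7752, 0.1958, 0.1932) x1=(0.8995, 1.0252, 0.3940) x2=(1.5725, 0.3987, 1.3049)
step 20: x0=(1.7702, 0.1876, 0.1961) x1=(0.8954, 1.0330, 0.3964) x2=(1.5710, 0.4013, 1.3021)
step 21: x0=(1.7652, 0.1794, 0.1991) x1=(0.8912, 1.0407, 0.3989) x2=(1.5695, 0.4040, 1.2993)
step 22: x0=(1.7601, 0.1713, 0.2022) x1=(0.8872, 1.0483, 0.4014) x2=(1.5680, 0.4066, 1.2963)
step 23: x0=(1.7549, 0.1632, 0.2053) x1=(0.8833, 1.0558, 0.4039) x2=(1.5665, 0.4093, 1.2931)
step 24: x0=(1.7498, 0.1552, 0.2085) x1=(0.8795, 1.0632, 0.4064) x2=(1.5651, 0.4119, 1.2898)
step 25: x0=(1.7445, 0.1472, 0.2117) x1=(0.8757, 1.0705, 0.4090) x2=(1.5636, 0.4146, 1.2863)
step 26: x0=(1.7392, 0.1393, 0.2150) x1=(0.8721, 1.0778, 0.4115) x2=(1.5620, 0.4172, 1.2827)
step 27: x0=(1.7339, 0.1314, 0.2184) x1=(0.8685, 1.0849, 0.4141) x2=(1.5605, 0.4198, 1.2790)
step 28: x0=(1.7286, 0.1236, 0.2219) x1=(0.8650, 1.0920, 0.4167) x2=(1.5590, 0.4224, 1.2751)
step 29: x0=(1.7232, 0.1158, 0.2254) x1=(0.8616, 1.0990, 0.4193) x2=(1.5575, 0.4251, 1.2711)
step 30: x0=(1.7178, 0.1081, 0.2290) x1=(0.8583, 1.1059, 0.4219) x2=(1.5560, 0.4277, 1.2669)
step 31: x0=(1.7123, 0.1004, 0.2326) x1=(0.8551, 1.1127, 0.4246) x2=(1.5544, 0.4302, 1.2626)

1.0929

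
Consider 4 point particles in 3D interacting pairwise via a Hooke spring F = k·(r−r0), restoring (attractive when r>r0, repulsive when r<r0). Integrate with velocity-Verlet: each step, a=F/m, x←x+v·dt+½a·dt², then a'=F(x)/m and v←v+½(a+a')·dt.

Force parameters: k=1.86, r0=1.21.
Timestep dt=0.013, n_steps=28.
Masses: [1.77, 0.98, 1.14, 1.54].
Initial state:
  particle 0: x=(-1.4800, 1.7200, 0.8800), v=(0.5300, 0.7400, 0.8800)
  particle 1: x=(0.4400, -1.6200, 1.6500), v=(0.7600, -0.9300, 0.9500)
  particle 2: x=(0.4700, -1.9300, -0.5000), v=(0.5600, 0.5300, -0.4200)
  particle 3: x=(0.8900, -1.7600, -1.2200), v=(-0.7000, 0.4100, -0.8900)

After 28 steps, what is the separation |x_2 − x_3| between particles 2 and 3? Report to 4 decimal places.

0.9028

step 0: x0=(-1.4800, 1.7200, 0.8800) x1=(0.4400, -1.6200, 1.6500) x2=(0.4700, -1.9300, -0.5000) x3=(0.8900, -1.7600, -1.2200)
step 1: x0=(-1.4727, 1.7290, 0.8913) x1=(0.4497, -1.6318, 1.6618) x2=(0.4771, -1.9227, -0.5051) x3=(0.8807, -1.7544, -1.2313)
step 2: x0=(-1.4646, 1.7366, 0.9022) x1=(0.4591, -1.6428, 1.6727) x2=(0.4837, -1.9147, -0.5097) x3=(0.8710, -1.7482, -1.2419)
step 3: x0=(-1.4557, 1.7428, 0.9127) x1=(0.4681, -1.6532, 1.6824) x2=(0.4899, -1.9060, -0.5135) x3=(0.8610, -1.7415, -1.2520)
step 4: x0=(-1.4461, 1.7477, 0.9228) x1=(0.4768, -1.6629, 1.6912) x2=(0.4956, -1.8965, -0.5168) x3=(0.8506, -1.7342, -1.2614)
step 5: x0=(-1.4356, 1.7513, 0.9326) x1=(0.4851, -1.6718, 1.6988) x2=(0.5009, -1.8863, -0.5194) x3=(0.8399, -1.7264, -1.2702)
step 6: x0=(-1.4243, 1.7535, 0.9420) x1=(0.4930, -1.6801, 1.7055) x2=(0.5058, -1.8753, -0.5213) x3=(0.8287, -1.7180, -1.2784)
step 7: x0=(-1.4123, 1.7544, 0.9510) x1=(0.5006, -1.6876, 1.7110) x2=(0.5103, -1.8636, -0.5225) x3=(0.8173, -1.7091, -1.2860)
step 8: x0=(-1.3995, 1.7539, 0.9596) x1=(0.5079, -1.6943, 1.7155) x2=(0.5143, -1.8512, -0.5231) x3=(0.8055, -1.6996, -1.2929)
step 9: x0=(-1.3859, 1.7521, 0.9679) x1=(0.5147, -1.7003, 1.7189) x2=(0.5179, -1.8381, -0.5230) x3=(0.7933, -1.6896, -1.2992)
step 10: x0=(-1.3716, 1.7489, 0.9757) x1=(0.5212, -1.7056, 1.7212) x2=(0.5211, -1.8242, -0.5222) x3=(0.7808, -1.6791, -1.3048)
step 11: x0=(-1.3564, 1.7444, 0.9831) x1=(0.5273, -1.7101, 1.7224) x2=(0.5239, -1.8097, -0.5208) x3=(0.7680, -1.6680, -1.3098)
step 12: x0=(-1.3406, 1.7386, 0.9901) x1=(0.5330, -1.7138, 1.7225) x2=(0.5263, -1.7945, -0.5187) x3=(0.7548, -1.6565, -1.3142)
step 13: x0=(-1.3240, 1.7314, 0.9968) x1=(0.5384, -1.7168, 1.7216) x2=(0.5283, -1.7785, -0.5159) x3=(0.7413, -1.6444, -1.3179)
step 14: x0=(-1.3066, 1.7230, 1.0030) x1=(0.5434, -1.7190, 1.7196) x2=(0.5299, -1.7619, -0.5124) x3=(0.7275, -1.6318, -1.3209)
step 15: x0=(-1.2886, 1.7132, 1.0088) x1=(0.5480, -1.7204, 1.7165) x2=(0.5312, -1.7446, -0.5082) x3=(0.7134, -1.6186, -1.3233)
step 16: x0=(-1.2698, 1.7021, 1.0142) x1=(0.5522, -1.7210, 1.7123) x2=(0.5320, -1.7266, -0.5034) x3=(0.6990, -1.6050, -1.3251)
step 17: x0=(-1.2503, 1.6898, 1.0192) x1=(0.5560, -1.7208, 1.7071) x2=(0.5325, -1.7080, -0.4979) x3=(0.6843, -1.5909, -1.3262)
step 18: x0=(-1.2301, 1.6762, 1.0238) x1=(0.5595, -1.7199, 1.7008) x2=(0.5326, -1.6887, -0.4917) x3=(0.6693, -1.5764, -1.3266)
step 19: x0=(-1.2092, 1.6613, 1.0280) x1=(0.5626, -1.7182, 1.6934) x2=(0.5324, -1.6688, -0.4848) x3=(0.6540, -1.5613, -1.3264)
step 20: x0=(-1.1877, 1.6452, 1.0317) x1=(0.5653, -1.7157, 1.6851) x2=(0.5318, -1.6483, -0.4773) x3=(0.6384, -1.5458, -1.3256)
step 21: x0=(-1.1655, 1.6278, 1.0351) x1=(0.5676, -1.7124, 1.6757) x2=(0.5309, -1.6272, -0.4692) x3=(0.6226, -1.5298, -1.3241)
step 22: x0=(-1.1426, 1.6093, 1.0380) x1=(0.5696, -1.7083, 1.6652) x2=(0.5296, -1.6054, -0.4604) x3=(0.6065, -1.5134, -1.3219)
step 23: x0=(-1.1191, 1.5895, 1.0406) x1=(0.5712, -1.7035, 1.6538) x2=(0.5281, -1.5831, -0.4510) x3=(0.5902, -1.4965, -1.3192)
step 24: x0=(-1.0950, 1.5686, 1.0427) x1=(0.5724, -1.6979, 1.6414) x2=(0.5262, -1.5602, -0.4410) x3=(0.5736, -1.4792, -1.3157)
step 25: x0=(-1.0703, 1.5465, 1.0444) x1=(0.5732, -1.6915, 1.6280) x2=(0.5240, -1.5367, -0.4303) x3=(0.5567, -1.4615, -1.3117)
step 26: x0=(-1.0450, 1.5233, 1.0458) x1=(0.5737, -1.6843, 1.6137) x2=(0.5215, -1.5127, -0.4191) x3=(0.5397, -1.4433, -1.3070)
step 27: x0=(-1.0191, 1.4990, 1.0467) x1=(0.5738, -1.6764, 1.5984) x2=(0.5187, -1.4881, -0.4072) x3=(0.5224, -1.4248, -1.3017)
step 28: x0=(-0.9926, 1.4736, 1.0472) x1=(0.5736, -1.6678, 1.5822) x2=(0.5157, -1.4630, -0.3948) x3=(0.5049, -1.4058, -1.2958)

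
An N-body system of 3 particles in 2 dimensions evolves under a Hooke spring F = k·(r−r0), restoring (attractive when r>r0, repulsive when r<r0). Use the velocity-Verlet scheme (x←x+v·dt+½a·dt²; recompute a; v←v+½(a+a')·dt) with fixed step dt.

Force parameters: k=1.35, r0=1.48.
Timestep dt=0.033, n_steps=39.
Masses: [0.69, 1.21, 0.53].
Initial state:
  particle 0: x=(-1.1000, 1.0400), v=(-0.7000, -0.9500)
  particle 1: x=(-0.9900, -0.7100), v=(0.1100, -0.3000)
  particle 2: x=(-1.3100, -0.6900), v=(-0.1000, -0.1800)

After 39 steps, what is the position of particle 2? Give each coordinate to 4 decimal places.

step 0: x0=(-1.1000, 1.0400) x1=(-0.9900, -0.7100) x2=(-1.3100, -0.6900)
step 1: x0=(-1.1231, 1.0081) x1=(-0.9857, -0.7198) x2=(-1.3149, -0.6955)
step 2: x0=(-1.1462, 0.9751) x1=(-0.9800, -0.7294) x2=(-1.3228, -0.7001)
step 3: x0=(-1.1694, 0.9412) x1=(-0.9729, -0.7388) x2=(-1.3339, -0.7038)
step 4: x0=(-1.1925, 0.9066) x1=(-0.9646, -0.7480) x2=(-1.3480, -0.7068)
step 5: x0=(-1.2156, 0.8712) x1=(-0.9549, -0.7572) x2=(-1.3650, -0.7091)
step 6: x0=(-1.2386, 0.8352) x1=(-0.9440, -0.7664) x2=(-1.3850, -0.7107)
step 7: x0=(-1.2616, 0.7987) x1=(-0.9319, -0.7755) x2=(-1.4078, -0.7118)
step 8: x0=(-1.2846, 0.7619) x1=(-0.9186, -0.7847) x2=(-1.4334, -0.7124)
step 9: x0=(-1.3075, 0.7249) x1=(-0.9042, -0.7938) x2=(-1.4616, -0.7126)
step 10: x0=(-1.3303, 0.6878) x1=(-0.8887, -0.8030) x2=(-1.4923, -0.7126)
step 11: x0=(-1.3531, 0.6506) x1=(-0.8722, -0.8123) x2=(-1.5254, -0.7124)
step 12: x0=(-1.3758, 0.6136) x1=(-0.8547, -0.8217) x2=(-1.5608, -0.7121)
step 13: x0=(-1.3985, 0.5768) x1=(-0.8363, -0.8312) x2=(-1.5983, -0.7119)
step 14: x0=(-1.4210, 0.5402) x1=(-0.8171, -0.8407) x2=(-1.6379, -0.7119)
step 15: x0=(-1.4435, 0.5041) x1=(-0.7972, -0.8504) x2=(-1.6794, -0.7122)
step 16: x0=(-1.4658, 0.4684) x1=(-0.7765, -0.8601) x2=(-1.7226, -0.7128)
step 17: x0=(-1.4880, 0.4333) x1=(-0.7552, -0.8699) x2=(-1.7673, -0.7140)
step 18: x0=(-1.5100, 0.3987) x1=(-0.7334, -0.8798) x2=(-1.8136, -0.7158)
step 19: x0=(-1.5319, 0.3648) x1=(-0.7111, -0.8897) x2=(-1.8611, -0.7183)
step 20: x0=(-1.5535, 0.3315) x1=(-0.6885, -0.8997) x2=(-1.9098, -0.7216)
step 21: x0=(-1.5748, 0.2990) x1=(-0.6655, -0.9097) x2=(-1.9594, -0.7258)
step 22: x0=(-1.5958, 0.2671) x1=(-0.6424, -0.9197) x2=(-2.0100, -0.7309)
step 23: x0=(-1.6164, 0.2360) x1=(-0.6192, -0.9297) x2=(-2.0612, -0.7370)
step 24: x0=(-1.6365, 0.2056) x1=(-0.5960, -0.9396) x2=(-2.1130, -0.7441)
step 25: x0=(-1.6562, 0.1759) x1=(-0.5730, -0.9494) x2=(-2.1651, -0.7523)
step 26: x0=(-1.6753, 0.1468) x1=(-0.5501, -0.9592) x2=(-2.2175, -0.7615)
step 27: x0=(-1.6938, 0.1184) x1=(-0.5276, -0.9688) x2=(-2.2699, -0.7718)
step 28: x0=(-1.7117, 0.0906) x1=(-0.5055, -0.9784) x2=(-2.3222, -0.7832)
step 29: x0=(-1.7288, 0.0632) x1=(-0.4839, -0.9877) x2=(-2.3742, -0.7956)
step 30: x0=(-1.7451, 0.0364) x1=(-0.4630, -0.9969) x2=(-2.4257, -0.8091)
step 31: x0=(-1.7607, 0.0100) x1=(-0.4429, -1.0059) x2=(-2.4766, -0.8235)
step 32: x0=(-1.7754, -0.0160) x1=(-0.4236, -1.0148) x2=(-2.5266, -0.8388)
step 33: x0=(-1.7893, -0.0417) x1=(-0.4052, -1.0234) x2=(-2.5755, -0.8551)
step 34: x0=(-1.8022, -0.0671) x1=(-0.3880, -1.0318) x2=(-2.6232, -0.8722)
step 35: x0=(-1.8143, -0.0923) x1=(-0.3718, -1.0399) x2=(-2.6694, -0.8901)
step 36: x0=(-1.8254, -0.1174) x1=(-0.3570, -1.0479) x2=(-2.7140, -0.9087)
step 37: x0=(-1.8356, -0.1423) x1=(-0.3434, -1.0556) x2=(-2.7567, -0.9280)
step 38: x0=(-1.8449, -0.1672) x1=(-0.3313, -1.0630) x2=(-2.7974, -0.9479)
step 39: x0=(-1.8532, -0.1920) x1=(-0.3206, -1.0703) x2=(-2.8359, -0.9684)

(-2.8359, -0.9684)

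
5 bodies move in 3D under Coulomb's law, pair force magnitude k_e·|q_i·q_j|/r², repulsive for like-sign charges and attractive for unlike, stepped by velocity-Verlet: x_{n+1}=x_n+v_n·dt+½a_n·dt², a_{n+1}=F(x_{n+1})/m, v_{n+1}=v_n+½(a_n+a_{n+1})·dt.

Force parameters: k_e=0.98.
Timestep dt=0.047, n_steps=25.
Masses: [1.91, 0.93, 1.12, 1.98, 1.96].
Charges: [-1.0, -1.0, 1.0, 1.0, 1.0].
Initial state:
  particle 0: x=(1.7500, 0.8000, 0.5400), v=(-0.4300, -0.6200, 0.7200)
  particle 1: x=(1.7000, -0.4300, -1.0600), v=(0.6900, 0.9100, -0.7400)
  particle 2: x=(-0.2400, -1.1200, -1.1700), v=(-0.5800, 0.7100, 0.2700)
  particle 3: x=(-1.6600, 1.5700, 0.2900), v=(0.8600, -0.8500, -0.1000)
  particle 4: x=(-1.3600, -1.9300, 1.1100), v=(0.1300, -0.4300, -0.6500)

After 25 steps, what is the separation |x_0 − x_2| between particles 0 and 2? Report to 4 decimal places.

3.0429

step 0: x0=(1.7500, 0.8000, 0.5400) x1=(1.7000, -0.4300, -1.0600) x2=(-0.2400, -1.1200, -1.1700) x3=(-1.6600, 1.5700, 0.2900) x4=(-1.3600, -1.9300, 1.1100)
step 1: x0=(1.7297, 0.7709, 0.5739) x1=(1.7321, -0.3875, -1.0950) x2=(-0.2669, -1.0865, -1.1574) x3=(-1.6195, 1.5301, 0.2853) x4=(-1.3539, -1.9502, 1.0795)
step 2: x0=(1.7092, 0.7419, 0.6080) x1=(1.7634, -0.3455, -1.1303) x2=(-0.2931, -1.0529, -1.1450) x3=(-1.5790, 1.4903, 0.2806) x4=(-1.3477, -1.9706, 1.0491)
step 3: x0=(1.6884, 0.7129, 0.6423) x1=(1.7941, -0.3039, -1.1659) x2=(-0.3186, -1.0190, -1.1328) x3=(-1.5383, 1.4507, 0.2760) x4=(-1.3415, -1.9909, 1.0188)
step 4: x0=(1.6675, 0.6840, 0.6767) x1=(1.8241, -0.2627, -1.2020) x2=(-0.3434, -0.9850, -1.1209) x3=(-1.4976, 1.4111, 0.2713) x4=(-1.3353, -2.0114, 0.9887)
step 5: x0=(1.6462, 0.6551, 0.7113) x1=(1.8536, -0.2219, -1.2383) x2=(-0.3675, -0.9508, -1.1092) x3=(-1.4567, 1.3717, 0.2667) x4=(-1.3290, -2.0320, 0.9587)
step 6: x0=(1.6248, 0.6262, 0.7460) x1=(1.8824, -0.1814, -1.2750) x2=(-0.3910, -0.9164, -1.0978) x3=(-1.4157, 1.3325, 0.2621) x4=(-1.3227, -2.0526, 0.9288)
step 7: x0=(1.6030, 0.5974, 0.7808) x1=(1.9108, -0.1412, -1.3119) x2=(-0.4138, -0.8819, -1.0866) x3=(-1.3746, 1.2933, 0.2575) x4=(-1.3163, -2.0733, 0.8990)
step 8: x0=(1.5810, 0.5685, 0.8158) x1=(1.9386, -0.1013, -1.3491) x2=(-0.4360, -0.8473, -1.0758) x3=(-1.3334, 1.2544, 0.2530) x4=(-1.3100, -2.0942, 0.8693)
step 9: x0=(1.5587, 0.5396, 0.8509) x1=(1.9659, -0.0616, -1.3866) x2=(-0.4576, -0.8125, -1.0652) x3=(-1.2921, 1.2156, 0.2486) x4=(-1.3036, -2.1151, 0.8398)
step 10: x0=(1.5362, 0.5107, 0.8861) x1=(1.9927, -0.0222, -1.4243) x2=(-0.4785, -0.7776, -1.0550) x3=(-1.2507, 1.1770, 0.2442) x4=(-1.2971, -2.1362, 0.8104)
step 11: x0=(1.5133, 0.4818, 0.9214) x1=(2.0191, 0.0171, -1.4622) x2=(-0.4989, -0.7427, -1.0451) x3=(-1.2091, 1.1385, 0.2399) x4=(-1.2907, -2.1574, 0.7812)
step 12: x0=(1.4901, 0.4528, 0.9567) x1=(2.0450, 0.0562, -1.5003) x2=(-0.5186, -0.7076, -1.0355) x3=(-1.1674, 1.1003, 0.2356) x4=(-1.2842, -2.1787, 0.7521)
step 13: x0=(1.4667, 0.4238, 0.9921) x1=(2.0704, 0.0951, -1.5386) x2=(-0.5377, -0.6725, -1.0262) x3=(-1.1256, 1.0623, 0.2315) x4=(-1.2776, -2.2002, 0.7231)
step 14: x0=(1.4429, 0.3948, 1.0275) x1=(2.0955, 0.1339, -1.5770) x2=(-0.5563, -0.6374, -1.0174) x3=(-1.0836, 1.0244, 0.2275) x4=(-1.2711, -2.2218, 0.6942)
step 15: x0=(1.4188, 0.3657, 1.0629) x1=(2.1201, 0.1726, -1.6155) x2=(-0.5743, -0.6022, -1.0089) x3=(-1.0414, 0.9869, 0.2236) x4=(-1.2645, -2.2435, 0.6655)
step 16: x0=(1.3943, 0.3366, 1.0983) x1=(2.1443, 0.2111, -1.6541) x2=(-0.5918, -0.5670, -1.0008) x3=(-0.9991, 0.9495, 0.2198) x4=(-1.2579, -2.2654, 0.6369)
step 17: x0=(1.3696, 0.3074, 1.1337) x1=(2.1682, 0.2496, -1.6928) x2=(-0.6087, -0.5319, -0.9931) x3=(-0.9567, 0.9125, 0.2163) x4=(-1.2512, -2.2875, 0.6084)
step 18: x0=(1.3445, 0.2781, 1.1691) x1=(2.1916, 0.2880, -1.7316) x2=(-0.6251, -0.4968, -0.9859) x3=(-0.9141, 0.8757, 0.2129) x4=(-1.2445, -2.3097, 0.5800)
step 19: x0=(1.3191, 0.2488, 1.2044) x1=(2.2147, 0.3262, -1.7704) x2=(-0.6410, -0.4618, -0.9791) x3=(-0.8713, 0.8392, 0.2097) x4=(-1.2378, -2.3320, 0.5517)
step 20: x0=(1.2933, 0.2195, 1.2397) x1=(2.2374, 0.3644, -1.8093) x2=(-0.6564, -0.4269, -0.9729) x3=(-0.8283, 0.8030, 0.2068) x4=(-1.2311, -2.3545, 0.5236)
step 21: x0=(1.2672, 0.1901, 1.2749) x1=(2.2597, 0.4025, -1.8482) x2=(-0.6713, -0.3921, -0.9671) x3=(-0.7851, 0.7671, 0.2042) x4=(-1.2243, -2.3772, 0.4956)
step 22: x0=(1.2408, 0.1607, 1.3100) x1=(2.2817, 0.4405, -1.8870) x2=(-0.6858, -0.3575, -0.9620) x3=(-0.7416, 0.7315, 0.2019) x4=(-1.2175, -2.4000, 0.4677)
step 23: x0=(1.2140, 0.1313, 1.3449) x1=(2.3034, 0.4785, -1.9259) x2=(-0.7000, -0.3231, -0.9575) x3=(-0.6980, 0.6963, 0.1999) x4=(-1.2106, -2.4230, 0.4398)
step 24: x0=(1.1869, 0.1018, 1.3798) x1=(2.3246, 0.5164, -1.9647) x2=(-0.7137, -0.2889, -0.9536) x3=(-0.6541, 0.6615, 0.1984) x4=(-1.2038, -2.4462, 0.4121)
step 25: x0=(1.1595, 0.0723, 1.4144) x1=(2.3456, 0.5542, -2.0035) x2=(-0.7272, -0.2550, -0.9504) x3=(-0.6099, 0.6270, 0.1972) x4=(-1.1968, -2.4695, 0.3845)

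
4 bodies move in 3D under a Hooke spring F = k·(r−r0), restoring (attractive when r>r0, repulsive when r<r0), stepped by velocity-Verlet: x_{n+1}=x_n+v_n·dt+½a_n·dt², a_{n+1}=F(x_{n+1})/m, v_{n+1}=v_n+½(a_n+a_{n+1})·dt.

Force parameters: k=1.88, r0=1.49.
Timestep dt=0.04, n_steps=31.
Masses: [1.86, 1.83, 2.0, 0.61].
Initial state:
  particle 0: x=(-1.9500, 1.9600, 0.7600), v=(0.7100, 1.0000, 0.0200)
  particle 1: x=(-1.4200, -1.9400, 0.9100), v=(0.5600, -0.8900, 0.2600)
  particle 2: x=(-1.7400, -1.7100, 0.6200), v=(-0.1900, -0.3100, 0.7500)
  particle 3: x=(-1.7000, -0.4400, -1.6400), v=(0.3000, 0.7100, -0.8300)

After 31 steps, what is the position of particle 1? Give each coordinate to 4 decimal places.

(-0.6648, -1.1002, 0.6198)

step 0: x0=(-1.9500, 1.9600, 0.7600) x1=(-1.4200, -1.9400, 0.9100) x2=(-1.7400, -1.7100, 0.6200) x3=(-1.7000, -0.4400, -1.6400)
step 1: x0=(-1.9211, 1.9952, 0.7597) x1=(-1.3974, -1.9734, 0.9198) x2=(-1.7482, -1.7200, 0.6489) x3=(-1.6880, -0.4114, -1.6644)
step 2: x0=(-1.8913, 2.0205, 0.7573) x1=(-1.3746, -2.0022, 0.9281) x2=(-1.7575, -1.7250, 0.6756) x3=(-1.6761, -0.3830, -1.6705)
step 3: x0=(-1.8607, 2.0359, 0.7527) x1=(-1.3514, -2.0262, 0.9347) x2=(-1.7679, -1.7251, 0.7001) x3=(-1.6642, -0.3548, -1.6580)
step 4: x0=(-1.8292, 2.0413, 0.7461) x1=(-1.3278, -2.0453, 0.9396) x2=(-1.7793, -1.7200, 0.7224) x3=(-1.6523, -0.3275, -1.6270)
step 5: x0=(-1.7971, 2.0366, 0.7375) x1=(-1.3040, -2.0595, 0.9426) x2=(-1.7917, -1.7098, 0.7427) x3=(-1.6403, -0.3011, -1.5776)
step 6: x0=(-1.7642, 2.0220, 0.7271) x1=(-1.2799, -2.0687, 0.9437) x2=(-1.8050, -1.6945, 0.7610) x3=(-1.6283, -0.2761, -1.5103)
step 7: x0=(-1.7308, 1.9976, 0.7150) x1=(-1.2555, -2.0729, 0.9429) x2=(-1.8191, -1.6743, 0.7774) x3=(-1.6161, -0.2526, -1.4260)
step 8: x0=(-1.6969, 1.9635, 0.7014) x1=(-1.2310, -2.0719, 0.9401) x2=(-1.8340, -1.6492, 0.7921) x3=(-1.6037, -0.2310, -1.3255)
step 9: x0=(-1.6626, 1.9201, 0.6865) x1=(-1.2062, -2.0660, 0.9356) x2=(-1.8494, -1.6194, 0.8051) x3=(-1.5911, -0.2113, -1.2101)
step 10: x0=(-1.6279, 1.8677, 0.6705) x1=(-1.1813, -2.0551, 0.9292) x2=(-1.8654, -1.5851, 0.8166) x3=(-1.5783, -0.1937, -1.0813)
step 11: x0=(-1.5930, 1.8066, 0.6536) x1=(-1.1562, -2.0394, 0.9212) x2=(-1.8818, -1.5464, 0.8268) x3=(-1.5652, -0.1784, -0.9405)
step 12: x0=(-1.5579, 1.7374, 0.6361) x1=(-1.1311, -2.0190, 0.9117) x2=(-1.8986, -1.5038, 0.8359) x3=(-1.5518, -0.1653, -0.7894)
step 13: x0=(-1.5226, 1.6604, 0.6181) x1=(-1.1059, -1.9941, 0.9009) x2=(-1.9156, -1.4574, 0.8440) x3=(-1.5381, -0.1546, -0.6298)
step 14: x0=(-1.4873, 1.5764, 0.6000) x1=(-1.0807, -1.9649, 0.8888) x2=(-1.9329, -1.4076, 0.8513) x3=(-1.5240, -0.1460, -0.4635)
step 15: x0=(-1.4520, 1.4858, 0.5818) x1=(-1.0555, -1.9317, 0.8757) x2=(-1.9502, -1.3548, 0.8580) x3=(-1.5095, -0.1397, -0.2921)
step 16: x0=(-1.4167, 1.3893, 0.5639) x1=(-1.0303, -1.8947, 0.8617) x2=(-1.9677, -1.2993, 0.8642) x3=(-1.4945, -0.1355, -0.1172)
step 17: x0=(-1.3815, 1.2876, 0.5464) x1=(-1.0052, -1.8543, 0.8470) x2=(-1.9852, -1.2415, 0.8701) x3=(-1.4790, -0.1333, 0.0597)
step 18: x0=(-1.3464, 1.1815, 0.5294) x1=(-0.9801, -1.8108, 0.8317) x2=(-2.0027, -1.1819, 0.8759) x3=(-1.4629, -0.1329, 0.2375)
step 19: x0=(-1.3115, 1.0716, 0.5128) x1=(-0.9551, -1.7645, 0.8160) x2=(-2.0203, -1.1208, 0.8816) x3=(-1.4461, -0.1341, 0.4153)
step 20: x0=(-1.2766, 0.9586, 0.4968) x1=(-0.9301, -1.7157, 0.7999) x2=(-2.0380, -1.0586, 0.8872) x3=(-1.4285, -0.1369, 0.5929)
step 21: x0=(-1.2417, 0.8432, 0.4811) x1=(-0.9052, -1.6649, 0.7835) x2=(-2.0559, -0.9957, 0.8928) x3=(-1.4099, -0.1410, 0.7703)
step 22: x0=(-1.2069, 0.7261, 0.4656) x1=(-0.8803, -1.6123, 0.7669) x2=(-2.0740, -0.9324, 0.8983) x3=(-1.3904, -0.1461, 0.9480)
step 23: x0=(-1.1720, 0.6075, 0.4501) x1=(-0.8556, -1.5582, 0.7501) x2=(-2.0924, -0.8690, 0.9037) x3=(-1.3697, -0.1520, 1.1270)
step 24: x0=(-1.1371, 0.4880, 0.4344) x1=(-0.8309, -1.5030, 0.7332) x2=(-2.1112, -0.8056, 0.9088) x3=(-1.3478, -0.1581, 1.3078)
step 25: x0=(-1.1022, 0.3677, 0.4184) x1=(-0.8064, -1.4467, 0.7161) x2=(-2.1302, -0.7423, 0.9136) x3=(-1.3247, -0.1645, 1.4908)
step 26: x0=(-1.0671, 0.2469, 0.4021) x1=(-0.7821, -1.3898, 0.6991) x2=(-2.1494, -0.6792, 0.9181) x3=(-1.3006, -0.1709, 1.6755)
step 27: x0=(-1.0320, 0.1258, 0.3858) x1=(-0.7579, -1.3323, 0.6821) x2=(-2.1688, -0.6163, 0.9223) x3=(-1.2755, -0.1776, 1.8611)
step 28: x0=(-0.9969, 0.0048, 0.3695) x1=(-0.7341, -1.2744, 0.6655) x2=(-2.1882, -0.5536, 0.9264) x3=(-1.2496, -0.1849, 2.0462)
step 29: x0=(-0.9618, -0.1161, 0.3534) x1=(-0.7106, -1.2163, 0.6493) x2=(-2.2075, -0.4909, 0.9305) x3=(-1.2231, -0.1931, 2.2289)
step 30: x0=(-0.9268, -0.2364, 0.3378) x1=(-0.6875, -1.1582, 0.6340) x2=(-2.2264, -0.4284, 0.9348) x3=(-1.1963, -0.2025, 2.4071)
step 31: x0=(-0.8920, -0.3560, 0.3229) x1=(-0.6648, -1.1002, 0.6198) x2=(-2.2448, -0.3660, 0.9395) x3=(-1.1692, -0.2136, 2.5787)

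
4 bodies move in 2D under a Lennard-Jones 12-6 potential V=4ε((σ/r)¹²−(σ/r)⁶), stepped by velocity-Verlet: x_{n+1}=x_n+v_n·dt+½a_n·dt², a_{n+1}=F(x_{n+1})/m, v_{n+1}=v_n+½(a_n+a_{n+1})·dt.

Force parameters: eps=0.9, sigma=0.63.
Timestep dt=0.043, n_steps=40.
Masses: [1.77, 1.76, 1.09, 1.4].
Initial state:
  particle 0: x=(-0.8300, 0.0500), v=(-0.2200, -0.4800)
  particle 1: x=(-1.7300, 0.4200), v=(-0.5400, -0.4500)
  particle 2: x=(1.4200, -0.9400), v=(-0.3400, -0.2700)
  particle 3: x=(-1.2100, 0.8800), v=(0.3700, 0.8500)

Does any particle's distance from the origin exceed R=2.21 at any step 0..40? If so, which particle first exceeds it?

no

step 0: x0=(-0.8300, 0.0500) x1=(-1.7300, 0.4200) x2=(1.4200, -0.9400) x3=(-1.2100, 0.8800)
step 1: x0=(-0.8406, 0.0306) x1=(-1.7533, 0.3997) x2=(1.4054, -0.9516) x3=(-1.1925, 0.9162)
step 2: x0=(-0.8530, 0.0132) x1=(-1.7729, 0.3812) x2=(1.3908, -0.9632) x3=(-1.1775, 0.9476)
step 3: x0=(-0.8671, -0.0024) x1=(-1.7888, 0.3644) x2=(1.3761, -0.9748) x3=(-1.1649, 0.9745)
step 4: x0=(-0.8827, -0.0166) x1=(-1.8016, 0.3491) x2=(1.3615, -0.9864) x3=(-1.1543, 0.9978)
step 5: x0=(-0.8997, -0.0293) x1=(-1.8117, 0.3347) x2=(1.3468, -0.9980) x3=(-1.1453, 1.0181)
step 6: x0=(-0.9182, -0.0408) x1=(-1.8194, 0.3210) x2=(1.3322, -1.0096) x3=(-1.1374, 1.0360)
step 7: x0=(-0.9382, -0.0511) x1=(-1.8248, 0.3077) x2=(1.3175, -1.0212) x3=(-1.1306, 1.0518)
step 8: x0=(-0.9598, -0.0602) x1=(-1.8279, 0.2946) x2=(1.3029, -1.0328) x3=(-1.1245, 1.0659)
step 9: x0=(-0.9832, -0.0681) x1=(-1.8287, 0.2815) x2=(1.2882, -1.0444) x3=(-1.1192, 1.0784)
step 10: x0=(-1.0085, -0.0747) x1=(-1.8271, 0.2683) x2=(1.2736, -1.0560) x3=(-1.1145, 1.0896)
step 11: x0=(-1.0361, -0.0799) x1=(-1.8227, 0.2546) x2=(1.2589, -1.0676) x3=(-1.1104, 1.0994)
step 12: x0=(-1.0663, -0.0836) x1=(-1.8152, 0.2404) x2=(1.2442, -1.0792) x3=(-1.1067, 1.1081)
step 13: x0=(-1.0997, -0.0855) x1=(-1.8042, 0.2252) x2=(1.2295, -1.0907) x3=(-1.1035, 1.1158)
step 14: x0=(-1.1363, -0.0857) x1=(-1.7897, 0.2091) x2=(1.2148, -1.1023) x3=(-1.1007, 1.1224)
step 15: x0=(-1.1739, -0.0850) x1=(-1.7738, 0.1929) x2=(1.2002, -1.1139) x3=(-1.0984, 1.1280)
step 16: x0=(-1.1999, -0.0893) x1=(-1.7692, 0.1824) x2=(1.1855, -1.1255) x3=(-1.0964, 1.1327)
step 17: x0=(-1.1944, -0.1084) x1=(-1.7961, 0.1875) x2=(1.1708, -1.1370) x3=(-1.0948, 1.1365)
step 18: x0=(-1.1810, -0.1310) x1=(-1.8305, 0.1968) x2=(1.1561, -1.1486) x3=(-1.0935, 1.1395)
step 19: x0=(-1.1695, -0.1525) x1=(-1.8629, 0.2055) x2=(1.1414, -1.1602) x3=(-1.0926, 1.1418)
step 20: x0=(-1.1611, -0.1721) x1=(-1.8919, 0.2128) x2=(1.1267, -1.1718) x3=(-1.0920, 1.1435)
step 21: x0=(-1.1555, -0.1899) x1=(-1.9178, 0.2188) x2=(1.1120, -1.1833) x3=(-1.0916, 1.1446)
step 22: x0=(-1.1524, -0.2063) x1=(-1.9410, 0.2238) x2=(1.0972, -1.1949) x3=(-1.0915, 1.1452)
step 23: x0=(-1.1513, -0.2215) x1=(-1.9621, 0.2279) x2=(1.0825, -1.2064) x3=(-1.0917, 1.1453)
step 24: x0=(-1.1518, -0.2355) x1=(-1.9812, 0.2312) x2=(1.0678, -1.2180) x3=(-1.0921, 1.1450)
step 25: x0=(-1.1538, -0.2486) x1=(-1.9987, 0.2339) x2=(1.0531, -1.2296) x3=(-1.0927, 1.1443)
step 26: x0=(-1.1570, -0.2609) x1=(-2.0148, 0.2360) x2=(1.0383, -1.2411) x3=(-1.0936, 1.1432)
step 27: x0=(-1.1613, -0.2723) x1=(-2.0296, 0.2376) x2=(1.0236, -1.2527) x3=(-1.0946, 1.1417)
step 28: x0=(-1.1667, -0.2831) x1=(-2.0432, 0.2388) x2=(1.0088, -1.2642) x3=(-1.0959, 1.1399)
step 29: x0=(-1.1730, -0.2931) x1=(-2.0557, 0.2395) x2=(0.9941, -1.2758) x3=(-1.0974, 1.1377)
step 30: x0=(-1.1801, -0.3026) x1=(-2.0672, 0.2399) x2=(0.9793, -1.2873) x3=(-1.0990, 1.1353)
step 31: x0=(-1.1881, -0.3114) x1=(-2.0777, 0.2399) x2=(0.9646, -1.2988) x3=(-1.1009, 1.1325)
step 32: x0=(-1.1969, -0.3196) x1=(-2.0873, 0.2395) x2=(0.9498, -1.3104) x3=(-1.1029, 1.1294)
step 33: x0=(-1.2063, -0.3273) x1=(-2.0959, 0.2388) x2=(0.9350, -1.3219) x3=(-1.1051, 1.1261)
step 34: x0=(-1.2166, -0.3343) x1=(-2.1037, 0.2378) x2=(0.9203, -1.3334) x3=(-1.1076, 1.1224)
step 35: x0=(-1.2275, -0.3409) x1=(-2.1106, 0.2363) x2=(0.9055, -1.3450) x3=(-1.1102, 1.1185)
step 36: x0=(-1.2392, -0.3468) x1=(-2.1166, 0.2345) x2=(0.8907, -1.3565) x3=(-1.1129, 1.1143)
step 37: x0=(-1.2517, -0.3521) x1=(-2.1217, 0.2324) x2=(0.8759, -1.3680) x3=(-1.1159, 1.1098)
step 38: x0=(-1.2648, -0.3568) x1=(-2.1259, 0.2298) x2=(0.8611, -1.3795) x3=(-1.1190, 1.1051)
step 39: x0=(-1.2788, -0.3609) x1=(-2.1292, 0.2268) x2=(0.8463, -1.3911) x3=(-1.1224, 1.1001)
step 40: x0=(-1.2936, -0.3644) x1=(-2.1315, 0.2234) x2=(0.8314, -1.4026) x3=(-1.1259, 1.0948)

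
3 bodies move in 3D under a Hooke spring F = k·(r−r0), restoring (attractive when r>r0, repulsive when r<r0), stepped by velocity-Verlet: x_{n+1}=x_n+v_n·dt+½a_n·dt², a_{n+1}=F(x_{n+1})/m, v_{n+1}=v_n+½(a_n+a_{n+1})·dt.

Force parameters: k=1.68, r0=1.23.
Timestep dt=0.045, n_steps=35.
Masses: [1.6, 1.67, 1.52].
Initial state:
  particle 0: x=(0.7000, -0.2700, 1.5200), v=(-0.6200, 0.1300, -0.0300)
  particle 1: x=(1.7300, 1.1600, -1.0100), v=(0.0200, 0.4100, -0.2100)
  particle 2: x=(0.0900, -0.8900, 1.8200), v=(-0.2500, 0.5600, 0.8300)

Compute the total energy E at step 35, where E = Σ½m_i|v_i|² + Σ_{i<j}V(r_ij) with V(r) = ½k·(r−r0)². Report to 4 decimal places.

step 0: x0=(0.7000, -0.2700, 1.5200) x1=(1.7300, 1.1600, -1.0100) x2=(0.0900, -0.8900, 1.8200)
step 1: x0=(0.6730, -0.2630, 1.5169) x1=(1.7291, 1.1762, -1.0159) x2=(0.0798, -0.8635, 1.8553)
step 2: x0=(0.6478, -0.2537, 1.5104) x1=(1.7247, 1.1877, -1.0148) x2=(0.0716, -0.8343, 1.8865)
step 3: x0=(0.6244, -0.2422, 1.5002) x1=(1.7166, 1.1946, -1.0064) x2=(0.0655, -0.8025, 1.9135)
step 4: x0=(0.6028, -0.2283, 1.4866) x1=(1.7048, 1.1970, -0.9910) x2=(0.0614, -0.7681, 1.9364)
step 5: x0=(0.5831, -0.2122, 1.4694) x1=(1.6895, 1.1950, -0.9684) x2=(0.0594, -0.7312, 1.9553)
step 6: x0=(0.5652, -0.1938, 1.4488) x1=(1.6705, 1.1885, -0.9388) x2=(0.0594, -0.6918, 1.9700)
step 7: x0=(0.5492, -0.1733, 1.4247) x1=(1.6480, 1.1778, -0.9024) x2=(0.0615, -0.6499, 1.9809)
step 8: x0=(0.5349, -0.1508, 1.3973) x1=(1.6220, 1.1630, -0.8592) x2=(0.0654, -0.6058, 1.9879)
step 9: x0=(0.5223, -0.1263, 1.3667) x1=(1.5927, 1.1443, -0.8096) x2=(0.0713, -0.5594, 1.9911)
step 10: x0=(0.5113, -0.0999, 1.3330) x1=(1.5601, 1.1219, -0.7538) x2=(0.0790, -0.5109, 1.9908)
step 11: x0=(0.5019, -0.0719, 1.2965) x1=(1.5244, 1.0960, -0.6921) x2=(0.0886, -0.4603, 1.9870)
step 12: x0=(0.4939, -0.0422, 1.2572) x1=(1.4857, 1.0668, -0.6248) x2=(0.0998, -0.4079, 1.9800)
step 13: x0=(0.4872, -0.0111, 1.2154) x1=(1.4443, 1.0347, -0.5524) x2=(0.1126, -0.3537, 1.9700)
step 14: x0=(0.4818, 0.0212, 1.1713) x1=(1.4004, 0.9998, -0.4751) x2=(0.1270, -0.2978, 1.9570)
step 15: x0=(0.4774, 0.0547, 1.1252) x1=(1.3541, 0.9626, -0.3935) x2=(0.1428, -0.2405, 1.9414)
step 16: x0=(0.4740, 0.0891, 1.0773) x1=(1.3058, 0.9232, -0.3079) x2=(0.1599, -0.1818, 1.9234)
step 17: x0=(0.4714, 0.1243, 1.0279) x1=(1.2556, 0.8820, -0.2190) x2=(0.1782, -0.1219, 1.9033)
step 18: x0=(0.4693, 0.1600, 0.9772) x1=(1.2038, 0.8394, -0.1271) x2=(0.1976, -0.0611, 1.8812)
step 19: x0=(0.4677, 0.1961, 0.9257) x1=(1.1508, 0.7956, -0.0329) x2=(0.2180, 0.0007, 1.8574)
step 20: x0=(0.4663, 0.2323, 0.8735) x1=(1.0968, 0.7511, 0.0633) x2=(0.2391, 0.0631, 1.8323)
step 21: x0=(0.4649, 0.2686, 0.8210) x1=(1.0422, 0.7060, 0.1608) x2=(0.2609, 0.1261, 1.8060)
step 22: x0=(0.4634, 0.3048, 0.7683) x1=(0.9873, 0.6607, 0.2592) x2=(0.2833, 0.1894, 1.7788)
step 23: x0=(0.4613, 0.3405, 0.7159) x1=(0.9325, 0.6155, 0.3579) x2=(0.3060, 0.2530, 1.7511)
step 24: x0=(0.4584, 0.3758, 0.6637) x1=(0.8783, 0.5706, 0.4566) x2=(0.3290, 0.3168, 1.7231)
step 25: x0=(0.4542, 0.4105, 0.6118) x1=(0.8252, 0.5263, 0.5550) x2=(0.3520, 0.3806, 1.6952)
step 26: x0=(0.4484, 0.4447, 0.5599) x1=(0.7737, 0.4824, 0.6533) x2=(0.3751, 0.4444, 1.6675)
step 27: x0=(0.4408, 0.4787, 0.5072) x1=(0.7241, 0.4388, 0.7517) x2=(0.3980, 0.5083, 1.6403)
step 28: x0=(0.4319, 0.5129, 0.4531) x1=(0.6759, 0.3949, 0.8507) x2=(0.4207, 0.5721, 1.6140)
step 29: x0=(0.4221, 0.5475, 0.3975) x1=(0.6288, 0.3505, 0.9502) x2=(0.4431, 0.6362, 1.5887)
step 30: x0=(0.4119, 0.5824, 0.3408) x1=(0.5823, 0.3052, 1.0500) x2=(0.4653, 0.7007, 1.5644)
step 31: x0=(0.4015, 0.6177, 0.2831) x1=(0.5363, 0.2590, 1.1496) x2=(0.4872, 0.7659, 1.5412)
step 32: x0=(0.3910, 0.6533, 0.2250) x1=(0.4904, 0.2116, 1.2490) x2=(0.5090, 0.8323, 1.5186)
step 33: x0=(0.3806, 0.6890, 0.1669) x1=(0.4445, 0.1630, 1.3482) x2=(0.5308, 0.8997, 1.4964)
step 34: x0=(0.3701, 0.7246, 0.1091) x1=(0.3985, 0.1136, 1.4471) x2=(0.5527, 0.9681, 1.4741)
step 35: x0=(0.3597, 0.7601, 0.0522) x1=(0.3524, 0.0637, 1.5455) x2=(0.5747, 1.0372, 1.4514)
step 0 velocities: v0=(-0.6200, 0.1300, -0.0300) v1=(0.0200, 0.4100, -0.2100) v2=(-0.2500, 0.5600, 0.8300)
step 0: KE=1.3087, PE=8.7768, E=10.0855
step 35 velocities: v0=(-0.2301, 0.7856, -1.2516) v1=(-1.0265, -1.1108, 2.1790) v2=(0.4893, 1.5408, -0.5088)
step 35: KE=9.8466, PE=0.2278, E=10.0744

10.0744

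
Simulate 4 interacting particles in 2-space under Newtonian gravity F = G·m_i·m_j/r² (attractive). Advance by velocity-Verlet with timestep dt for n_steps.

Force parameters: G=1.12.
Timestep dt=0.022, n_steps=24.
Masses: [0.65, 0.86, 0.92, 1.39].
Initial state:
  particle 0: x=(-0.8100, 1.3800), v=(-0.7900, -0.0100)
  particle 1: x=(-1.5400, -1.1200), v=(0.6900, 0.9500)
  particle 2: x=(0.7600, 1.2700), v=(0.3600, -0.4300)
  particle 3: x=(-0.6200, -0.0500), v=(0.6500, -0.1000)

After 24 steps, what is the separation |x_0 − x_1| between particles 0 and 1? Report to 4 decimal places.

step 0: x0=(-0.8100, 1.3800) x1=(-1.5400, -1.1200) x2=(0.7600, 1.2700) x3=(-0.6200, -0.0500)
step 1: x0=(-0.8273, 1.3796) x1=(-1.5247, -1.0989) x2=(0.7678, 1.2605) x3=(-0.6057, -0.0522)
step 2: x0=(-0.8443, 1.3787) x1=(-1.5090, -1.0775) x2=(0.7752, 1.2508) x3=(-0.5916, -0.0542)
step 3: x0=(-0.8611, 1.3774) x1=(-1.4931, -1.0556) x2=(0.7823, 1.2409) x3=(-0.5775, -0.0562)
step 4: x0=(-0.8777, 1.3756) x1=(-1.4768, -1.0334) x2=(0.7891, 1.2308) x3=(-0.5635, -0.0582)
step 5: x0=(-0.8940, 1.3735) x1=(-1.4602, -1.0107) x2=(0.7956, 1.2206) x3=(-0.5496, -0.0600)
step 6: x0=(-0.9101, 1.3709) x1=(-1.4433, -0.9877) x2=(0.8018, 1.2102) x3=(-0.5359, -0.0618)
step 7: x0=(-0.9260, 1.3678) x1=(-1.4260, -0.9643) x2=(0.8077, 1.1997) x3=(-0.5222, -0.0636)
step 8: x0=(-0.9416, 1.3644) x1=(-1.4083, -0.9404) x2=(0.8132, 1.1890) x3=(-0.5088, -0.0652)
step 9: x0=(-0.9570, 1.3605) x1=(-1.3902, -0.9161) x2=(0.8185, 1.1780) x3=(-0.4954, -0.0669)
step 10: x0=(-0.9721, 1.3562) x1=(-1.3717, -0.8913) x2=(0.8234, 1.1669) x3=(-0.4822, -0.0685)
step 11: x0=(-0.9870, 1.3515) x1=(-1.3528, -0.8661) x2=(0.8280, 1.1557) x3=(-0.4692, -0.0700)
step 12: x0=(-1.0017, 1.3464) x1=(-1.3334, -0.8405) x2=(0.8323, 1.1442) x3=(-0.4564, -0.0716)
step 13: x0=(-1.0161, 1.3408) x1=(-1.3135, -0.8143) x2=(0.8363, 1.1325) x3=(-0.4438, -0.0731)
step 14: x0=(-1.0302, 1.3349) x1=(-1.2932, -0.7877) x2=(0.8400, 1.1207) x3=(-0.4314, -0.0745)
step 15: x0=(-1.0441, 1.3285) x1=(-1.2723, -0.7605) x2=(0.8433, 1.1086) x3=(-0.4192, -0.0760)
step 16: x0=(-1.0578, 1.3217) x1=(-1.2509, -0.7329) x2=(0.8464, 1.0964) x3=(-0.4072, -0.0775)
step 17: x0=(-1.0712, 1.3145) x1=(-1.2289, -0.7047) x2=(0.8490, 1.0840) x3=(-0.3955, -0.0789)
step 18: x0=(-1.0843, 1.3069) x1=(-1.2064, -0.6760) x2=(0.8514, 1.0713) x3=(-0.3841, -0.0804)
step 19: x0=(-1.0971, 1.2989) x1=(-1.1831, -0.6467) x2=(0.8534, 1.0584) x3=(-0.3730, -0.0819)
step 20: x0=(-1.1097, 1.2905) x1=(-1.1592, -0.6169) x2=(0.8551, 1.0454) x3=(-0.3623, -0.0834)
step 21: x0=(-1.1221, 1.2816) x1=(-1.1345, -0.5864) x2=(0.8565, 1.0321) x3=(-0.3519, -0.0849)
step 22: x0=(-1.1341, 1.2723) x1=(-1.1090, -0.5553) x2=(0.8575, 1.0185) x3=(-0.3418, -0.0865)
step 23: x0=(-1.1459, 1.2627) x1=(-1.0827, -0.5236) x2=(0.8581, 1.0048) x3=(-0.3322, -0.0882)
step 24: x0=(-1.1574, 1.2526) x1=(-1.0555, -0.4912) x2=(0.8584, 0.9908) x3=(-0.3231, -0.0899)

1.7467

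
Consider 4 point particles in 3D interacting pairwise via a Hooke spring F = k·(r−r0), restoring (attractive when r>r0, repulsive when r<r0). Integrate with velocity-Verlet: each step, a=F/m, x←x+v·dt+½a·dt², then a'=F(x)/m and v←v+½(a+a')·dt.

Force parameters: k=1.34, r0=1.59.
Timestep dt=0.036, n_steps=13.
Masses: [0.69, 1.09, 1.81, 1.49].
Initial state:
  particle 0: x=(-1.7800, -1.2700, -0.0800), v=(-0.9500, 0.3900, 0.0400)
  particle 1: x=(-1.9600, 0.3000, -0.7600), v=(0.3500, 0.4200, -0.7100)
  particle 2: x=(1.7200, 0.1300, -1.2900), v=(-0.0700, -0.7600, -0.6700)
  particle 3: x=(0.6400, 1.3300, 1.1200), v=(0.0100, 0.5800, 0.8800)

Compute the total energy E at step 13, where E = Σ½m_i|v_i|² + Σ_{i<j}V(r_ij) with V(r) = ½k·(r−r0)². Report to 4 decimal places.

15.7676

step 0: x0=(-1.7800, -1.2700, -0.0800) x1=(-1.9600, 0.3000, -0.7600) x2=(1.7200, 0.1300, -1.2900) x3=(0.6400, 1.3300, 1.1200)
step 1: x0=(-1.8098, -1.2529, -0.0787) x1=(-1.9446, 0.3154, -0.7850) x2=(1.7152, 0.1025, -1.3131) x3=(0.6390, 1.3494, 1.1501)
step 2: x0=(-1.8308, -1.2296, -0.0775) x1=(-1.9237, 0.3312, -0.8087) x2=(1.7059, 0.0750, -1.3341) x3=(0.6354, 1.3657, 1.1768)
step 3: x0=(-1.8428, -1.2002, -0.0766) x1=(-1.8973, 0.3476, -0.8311) x2=(1.6922, 0.0474, -1.3530) x3=(0.6291, 1.3789, 1.2000)
step 4: x0=(-1.8459, -1.1649, -0.0759) x1=(-1.8656, 0.3643, -0.8522) x2=(1.6739, 0.0199, -1.3696) x3=(0.6201, 1.3889, 1.2197)
step 5: x0=(-1.8402, -1.1239, -0.0754) x1=(-1.8286, 0.3814, -0.8719) x2=(1.6513, -0.0075, -1.3841) x3=(0.6086, 1.3959, 1.2357)
step 6: x0=(-1.8257, -1.0772, -0.0751) x1=(-1.7865, 0.3989, -0.8902) x2=(1.6243, -0.0347, -1.3962) x3=(0.5945, 1.3996, 1.2481)
step 7: x0=(-1.8026, -1.0253, -0.0749) x1=(-1.7394, 0.4167, -0.9070) x2=(1.5932, -0.0615, -1.4061) x3=(0.5779, 1.4003, 1.2567)
step 8: x0=(-1.7712, -0.9683, -0.0749) x1=(-1.6876, 0.4348, -0.9224) x2=(1.5579, -0.0879, -1.4138) x3=(0.5590, 1.3980, 1.2616)
step 9: x0=(-1.7317, -0.9066, -0.0749) x1=(-1.6313, 0.4532, -0.9364) x2=(1.5188, -0.1138, -1.4191) x3=(0.5377, 1.3926, 1.2627)
step 10: x0=(-1.6846, -0.8406, -0.0751) x1=(-1.5707, 0.4718, -0.9490) x2=(1.4758, -0.1391, -1.4222) x3=(0.5144, 1.3844, 1.2601)
step 11: x0=(-1.6301, -0.7707, -0.0753) x1=(-1.5060, 0.4908, -0.9602) x2=(1.4293, -0.1637, -1.4230) x3=(0.4890, 1.3733, 1.2537)
step 12: x0=(-1.5688, -0.6973, -0.0756) x1=(-1.4375, 0.5099, -0.9701) x2=(1.3795, -0.1876, -1.4217) x3=(0.4618, 1.3595, 1.2438)
step 13: x0=(-1.5012, -0.6208, -0.0758) x1=(-1.3655, 0.5293, -0.9787) x2=(1.3264, -0.2107, -1.4182) x3=(0.4329, 1.3432, 1.2302)
step 0 velocities: v0=(-0.9500, 0.3900, 0.0400) v1=(0.3500, 0.4200, -0.7100) v2=(-0.0700, -0.7600, -0.6700) v3=(0.0100, 0.5800, 0.8800)
step 0: KE=2.5631, PE=13.2137, E=15.7768
step 13 velocities: v0=(1.9601, 2.1617, -0.0043) v1=(2.0446, 0.5423, -0.2223) v2=(-1.5128, -0.6297, 0.1269) v3=(-0.8246, -0.4882, -0.4243)
step 13: KE=8.6661, PE=7.1015, E=15.7676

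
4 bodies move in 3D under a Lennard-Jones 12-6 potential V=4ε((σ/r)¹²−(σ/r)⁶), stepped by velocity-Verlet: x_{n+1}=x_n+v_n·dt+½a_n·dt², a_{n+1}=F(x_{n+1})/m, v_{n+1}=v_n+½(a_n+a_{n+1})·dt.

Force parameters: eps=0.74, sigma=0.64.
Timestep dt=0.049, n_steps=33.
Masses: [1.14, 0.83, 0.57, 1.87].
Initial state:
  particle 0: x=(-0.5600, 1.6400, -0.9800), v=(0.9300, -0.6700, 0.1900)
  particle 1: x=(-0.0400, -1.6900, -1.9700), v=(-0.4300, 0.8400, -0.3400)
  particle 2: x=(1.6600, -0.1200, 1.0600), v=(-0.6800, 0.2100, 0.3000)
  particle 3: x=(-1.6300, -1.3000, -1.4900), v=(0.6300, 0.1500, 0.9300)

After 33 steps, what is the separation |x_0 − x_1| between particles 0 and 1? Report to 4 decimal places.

2.6471

step 0: x0=(-0.5600, 1.6400, -0.9800) x1=(-0.0400, -1.6900, -1.9700) x2=(1.6600, -0.1200, 1.0600) x3=(-1.6300, -1.3000, -1.4900)
step 1: x0=(-0.5144, 1.6072, -0.9707) x1=(-0.0611, -1.6488, -1.9866) x2=(1.6267, -0.1097, 1.0747) x3=(-1.5991, -1.2927, -1.4444)
step 2: x0=(-0.4689, 1.5743, -0.9614) x1=(-0.0823, -1.6076, -2.0033) x2=(1.5934, -0.0994, 1.0894) x3=(-1.5682, -1.2853, -1.3989)
step 3: x0=(-0.4233, 1.5415, -0.9521) x1=(-0.1036, -1.5664, -2.0198) x2=(1.5600, -0.0891, 1.1041) x3=(-1.5372, -1.2780, -1.3534)
step 4: x0=(-0.3777, 1.5087, -0.9428) x1=(-0.1250, -1.5252, -2.0364) x2=(1.5267, -0.0788, 1.1188) x3=(-1.5062, -1.2707, -1.3078)
step 5: x0=(-0.3321, 1.4758, -0.9334) x1=(-0.1466, -1.4839, -2.0528) x2=(1.4934, -0.0685, 1.1335) x3=(-1.4751, -1.2634, -1.2624)
step 6: x0=(-0.2866, 1.4430, -0.9241) x1=(-0.1682, -1.4426, -2.0692) x2=(1.4601, -0.0583, 1.1482) x3=(-1.4440, -1.2561, -1.2169)
step 7: x0=(-0.2410, 1.4101, -0.9148) x1=(-0.1900, -1.4013, -2.0855) x2=(1.4267, -0.0480, 1.1629) x3=(-1.4128, -1.2488, -1.1715)
step 8: x0=(-0.1954, 1.3773, -0.9055) x1=(-0.2120, -1.3600, -2.1017) x2=(1.3934, -0.0377, 1.1776) x3=(-1.3815, -1.2415, -1.1261)
step 9: x0=(-0.1499, 1.3445, -0.8962) x1=(-0.2340, -1.3187, -2.1177) x2=(1.3601, -0.0274, 1.1922) x3=(-1.3502, -1.2342, -1.0808)
step 10: x0=(-0.1043, 1.3116, -0.8869) x1=(-0.2563, -1.2773, -2.1337) x2=(1.3267, -0.0171, 1.2069) x3=(-1.3188, -1.2269, -1.0356)
step 11: x0=(-0.0587, 1.2787, -0.8776) x1=(-0.2786, -1.2360, -2.1495) x2=(1.2934, -0.0068, 1.2216) x3=(-1.2874, -1.2197, -0.9904)
step 12: x0=(-0.0132, 1.2459, -0.8683) x1=(-0.3010, -1.1946, -2.1652) x2=(1.2601, 0.0035, 1.2363) x3=(-1.2559, -1.2124, -0.9452)
step 13: x0=(0.0324, 1.2130, -0.8590) x1=(-0.3236, -1.1532, -2.1807) x2=(1.2267, 0.0138, 1.2510) x3=(-1.2244, -1.2051, -0.9002)
step 14: x0=(0.0780, 1.1802, -0.8496) x1=(-0.3462, -1.1119, -2.1961) x2=(1.1934, 0.0241, 1.2656) x3=(-1.1928, -1.1978, -0.8551)
step 15: x0=(0.1236, 1.1473, -0.8403) x1=(-0.3689, -1.0705, -2.2114) x2=(1.1600, 0.0344, 1.2803) x3=(-1.1612, -1.1905, -0.8102)
step 16: x0=(0.1691, 1.1144, -0.8310) x1=(-0.3917, -1.0292, -2.2266) x2=(1.1267, 0.0447, 1.2950) x3=(-1.1295, -1.1832, -0.7652)
step 17: x0=(0.2147, 1.0815, -0.8217) x1=(-0.4145, -0.9878, -2.2417) x2=(1.0933, 0.0550, 1.3096) x3=(-1.0979, -1.1759, -0.7203)
step 18: x0=(0.2603, 1.0486, -0.8124) x1=(-0.4374, -0.9465, -2.2567) x2=(1.0600, 0.0653, 1.3242) x3=(-1.0662, -1.1686, -0.6755)
step 19: x0=(0.3058, 1.0157, -0.8031) x1=(-0.4603, -0.9051, -2.2717) x2=(1.0266, 0.0757, 1.3389) x3=(-1.0345, -1.1613, -0.6307)
step 20: x0=(0.3514, 0.9828, -0.7937) x1=(-0.4832, -0.8638, -2.2865) x2=(0.9933, 0.0860, 1.3535) x3=(-1.0028, -1.1540, -0.5859)
step 21: x0=(0.3969, 0.9499, -0.7844) x1=(-0.5061, -0.8225, -2.3014) x2=(0.9599, 0.0963, 1.3681) x3=(-0.9711, -1.1467, -0.5411)
step 22: x0=(0.4425, 0.9170, -0.7751) x1=(-0.5290, -0.7812, -2.3161) x2=(0.9265, 0.1066, 1.3827) x3=(-0.9394, -1.1394, -0.4964)
step 23: x0=(0.4881, 0.8840, -0.7657) x1=(-0.5519, -0.7399, -2.3308) x2=(0.8931, 0.1169, 1.3973) x3=(-0.9077, -1.1320, -0.4516)
step 24: x0=(0.5336, 0.8511, -0.7564) x1=(-0.5749, -0.6986, -2.3455) x2=(0.8597, 0.1273, 1.4119) x3=(-0.8760, -1.1247, -0.4069)
step 25: x0=(0.5792, 0.8181, -0.7471) x1=(-0.5978, -0.6572, -2.3602) x2=(0.8264, 0.1376, 1.4264) x3=(-0.8442, -1.1173, -0.3622)
step 26: x0=(0.6247, 0.7852, -0.7377) x1=(-0.6207, -0.6159, -2.3748) x2=(0.7930, 0.1479, 1.4410) x3=(-0.8125, -1.1100, -0.3175)
step 27: x0=(0.6703, 0.7522, -0.7284) x1=(-0.6437, -0.5746, -2.3894) x2=(0.7596, 0.1583, 1.4555) x3=(-0.7807, -1.1026, -0.2728)
step 28: x0=(0.7158, 0.7192, -0.7190) x1=(-0.6666, -0.5333, -2.4040) x2=(0.7262, 0.1686, 1.4700) x3=(-0.7490, -1.0953, -0.2282)
step 29: x0=(0.7613, 0.6862, -0.7096) x1=(-0.6895, -0.4920, -2.4186) x2=(0.6928, 0.1789, 1.4845) x3=(-0.7173, -1.0879, -0.1835)
step 30: x0=(0.8068, 0.6532, -0.7003) x1=(-0.7125, -0.4507, -2.4331) x2=(0.6594, 0.1893, 1.4989) x3=(-0.6855, -1.0805, -0.1388)
step 31: x0=(0.8524, 0.6202, -0.6909) x1=(-0.7354, -0.4094, -2.4477) x2=(0.6259, 0.1996, 1.5134) x3=(-0.6538, -1.0732, -0.0941)
step 32: x0=(0.8979, 0.5872, -0.6815) x1=(-0.7583, -0.3681, -2.4622) x2=(0.5925, 0.2100, 1.5278) x3=(-0.6220, -1.0658, -0.0495)
step 33: x0=(0.9434, 0.5542, -0.6721) x1=(-0.7812, -0.3268, -2.4768) x2=(0.5591, 0.2203, 1.5421) x3=(-0.5902, -1.0584, -0.0048)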